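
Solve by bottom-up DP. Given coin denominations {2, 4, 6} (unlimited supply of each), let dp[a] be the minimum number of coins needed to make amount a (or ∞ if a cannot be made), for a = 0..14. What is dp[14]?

3

 a  0  1  2  3  4  5  6  7  8  9 10 11 12 13 14
dp  0  -  1  -  1  -  1  -  2  -  2  -  2  -  3
(- denotes ∞ / unreachable)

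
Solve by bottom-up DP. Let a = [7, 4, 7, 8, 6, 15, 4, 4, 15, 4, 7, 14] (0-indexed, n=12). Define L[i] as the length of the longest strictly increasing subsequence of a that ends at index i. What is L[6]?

   i    0    1    2    3    4    5    6    7    8    9   10   11
a[i]    7    4    7    8    6   15    4    4   15    4    7   14
L[i]    1    1    2    3    2    4    1    1    4    1    3    4

1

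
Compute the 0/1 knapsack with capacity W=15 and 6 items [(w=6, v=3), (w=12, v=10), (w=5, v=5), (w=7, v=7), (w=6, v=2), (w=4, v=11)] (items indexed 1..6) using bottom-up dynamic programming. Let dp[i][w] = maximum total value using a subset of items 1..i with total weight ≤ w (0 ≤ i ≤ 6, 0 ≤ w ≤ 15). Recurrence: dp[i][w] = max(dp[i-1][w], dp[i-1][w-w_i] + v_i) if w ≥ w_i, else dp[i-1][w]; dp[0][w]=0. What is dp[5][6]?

i\w   0   1   2   3   4   5   6   7   8   9  10  11  12  13  14  15
  0   0   0   0   0   0   0   0   0   0   0   0   0   0   0   0   0
  1   0   0   0   0   0   0   3   3   3   3   3   3   3   3   3   3
  2   0   0   0   0   0   0   3   3   3   3   3   3  10  10  10  10
  3   0   0   0   0   0   5   5   5   5   5   5   8  10  10  10  10
  4   0   0   0   0   0   5   5   7   7   7   7   8  12  12  12  12
  5   0   0   0   0   0   5   5   7   7   7   7   8  12  12  12  12
  6   0   0   0   0  11  11  11  11  11  16  16  18  18  18  18  19

5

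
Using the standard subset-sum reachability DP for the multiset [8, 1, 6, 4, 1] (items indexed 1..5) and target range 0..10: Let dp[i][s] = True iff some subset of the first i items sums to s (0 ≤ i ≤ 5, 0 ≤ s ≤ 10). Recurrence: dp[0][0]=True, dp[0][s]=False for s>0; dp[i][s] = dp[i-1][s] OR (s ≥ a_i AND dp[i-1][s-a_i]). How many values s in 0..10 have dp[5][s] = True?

i\s   0   1   2   3   4   5   6   7   8   9  10
  0   T   F   F   F   F   F   F   F   F   F   F
  1   T   F   F   F   F   F   F   F   T   F   F
  2   T   T   F   F   F   F   F   F   T   T   F
  3   T   T   F   F   F   F   T   T   T   T   F
  4   T   T   F   F   T   T   T   T   T   T   T
  5   T   T   T   F   T   T   T   T   T   T   T

10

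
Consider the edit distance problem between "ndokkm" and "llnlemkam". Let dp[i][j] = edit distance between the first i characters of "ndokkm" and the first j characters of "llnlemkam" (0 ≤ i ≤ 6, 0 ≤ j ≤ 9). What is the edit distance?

   ''  l  l  n  l  e  m  k  a  m
''  0  1  2  3  4  5  6  7  8  9
 n  1  1  2  2  3  4  5  6  7  8
 d  2  2  2  3  3  4  5  6  7  8
 o  3  3  3  3  4  4  5  6  7  8
 k  4  4  4  4  4  5  5  5  6  7
 k  5  5  5  5  5  5  6  5  6  7
 m  6  6  6  6  6  6  5  6  6  6

6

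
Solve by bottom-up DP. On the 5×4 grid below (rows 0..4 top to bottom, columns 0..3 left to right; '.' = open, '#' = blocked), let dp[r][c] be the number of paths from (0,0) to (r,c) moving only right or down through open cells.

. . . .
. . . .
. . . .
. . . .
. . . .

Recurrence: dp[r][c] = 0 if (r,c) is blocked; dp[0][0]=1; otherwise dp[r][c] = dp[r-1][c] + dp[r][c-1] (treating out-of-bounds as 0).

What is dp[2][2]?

6

r\c   0   1   2   3
  0   1   1   1   1
  1   1   2   3   4
  2   1   3   6  10
  3   1   4  10  20
  4   1   5  15  35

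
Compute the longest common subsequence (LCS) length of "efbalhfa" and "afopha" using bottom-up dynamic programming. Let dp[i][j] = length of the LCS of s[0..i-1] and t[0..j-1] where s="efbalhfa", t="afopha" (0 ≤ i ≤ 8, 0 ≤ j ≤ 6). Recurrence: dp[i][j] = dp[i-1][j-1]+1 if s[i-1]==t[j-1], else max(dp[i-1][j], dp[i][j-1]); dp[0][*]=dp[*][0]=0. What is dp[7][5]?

   ''  a  f  o  p  h  a
''  0  0  0  0  0  0  0
 e  0  0  0  0  0  0  0
 f  0  0  1  1  1  1  1
 b  0  0  1  1  1  1  1
 a  0  1  1  1  1  1  2
 l  0  1  1  1  1  1  2
 h  0  1  1  1  1  2  2
 f  0  1  2  2  2  2  2
 a  0  1  2  2  2  2  3

2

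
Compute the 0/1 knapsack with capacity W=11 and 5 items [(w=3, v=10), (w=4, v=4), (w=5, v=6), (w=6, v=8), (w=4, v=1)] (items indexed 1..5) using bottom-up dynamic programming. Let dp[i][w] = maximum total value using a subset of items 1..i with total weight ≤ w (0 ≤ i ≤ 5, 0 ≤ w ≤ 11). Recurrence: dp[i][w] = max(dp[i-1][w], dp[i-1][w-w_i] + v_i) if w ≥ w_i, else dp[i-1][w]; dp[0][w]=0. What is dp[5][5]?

10

i\w   0   1   2   3   4   5   6   7   8   9  10  11
  0   0   0   0   0   0   0   0   0   0   0   0   0
  1   0   0   0  10  10  10  10  10  10  10  10  10
  2   0   0   0  10  10  10  10  14  14  14  14  14
  3   0   0   0  10  10  10  10  14  16  16  16  16
  4   0   0   0  10  10  10  10  14  16  18  18  18
  5   0   0   0  10  10  10  10  14  16  18  18  18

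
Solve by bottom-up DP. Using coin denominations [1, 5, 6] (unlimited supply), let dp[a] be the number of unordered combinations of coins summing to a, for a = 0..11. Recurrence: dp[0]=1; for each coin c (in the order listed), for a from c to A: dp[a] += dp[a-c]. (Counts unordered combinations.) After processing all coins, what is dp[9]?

3

after  coin     0     1     2     3     4     5     6     7     8     9    10    11
          1     1     1     1     1     1     1     1     1     1     1     1     1
          5     1     1     1     1     1     2     2     2     2     2     3     3
          6     1     1     1     1     1     2     3     3     3     3     4     5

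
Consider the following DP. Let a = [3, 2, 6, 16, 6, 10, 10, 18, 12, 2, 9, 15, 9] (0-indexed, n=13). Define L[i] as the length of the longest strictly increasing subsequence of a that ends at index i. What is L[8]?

4

   i    0    1    2    3    4    5    6    7    8    9   10   11   12
a[i]    3    2    6   16    6   10   10   18   12    2    9   15    9
L[i]    1    1    2    3    2    3    3    4    4    1    3    5    3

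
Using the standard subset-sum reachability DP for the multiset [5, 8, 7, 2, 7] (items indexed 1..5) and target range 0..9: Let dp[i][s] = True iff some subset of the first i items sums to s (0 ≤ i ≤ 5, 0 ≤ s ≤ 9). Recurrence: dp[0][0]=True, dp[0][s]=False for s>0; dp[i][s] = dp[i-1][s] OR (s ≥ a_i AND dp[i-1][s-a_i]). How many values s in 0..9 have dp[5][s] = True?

6

i\s   0   1   2   3   4   5   6   7   8   9
  0   T   F   F   F   F   F   F   F   F   F
  1   T   F   F   F   F   T   F   F   F   F
  2   T   F   F   F   F   T   F   F   T   F
  3   T   F   F   F   F   T   F   T   T   F
  4   T   F   T   F   F   T   F   T   T   T
  5   T   F   T   F   F   T   F   T   T   T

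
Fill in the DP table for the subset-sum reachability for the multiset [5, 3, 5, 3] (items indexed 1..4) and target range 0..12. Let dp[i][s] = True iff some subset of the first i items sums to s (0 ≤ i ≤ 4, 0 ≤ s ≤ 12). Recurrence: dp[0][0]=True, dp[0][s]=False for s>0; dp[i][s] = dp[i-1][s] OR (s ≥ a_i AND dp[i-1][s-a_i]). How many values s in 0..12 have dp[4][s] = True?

i\s   0   1   2   3   4   5   6   7   8   9  10  11  12
  0   T   F   F   F   F   F   F   F   F   F   F   F   F
  1   T   F   F   F   F   T   F   F   F   F   F   F   F
  2   T   F   F   T   F   T   F   F   T   F   F   F   F
  3   T   F   F   T   F   T   F   F   T   F   T   F   F
  4   T   F   F   T   F   T   T   F   T   F   T   T   F

7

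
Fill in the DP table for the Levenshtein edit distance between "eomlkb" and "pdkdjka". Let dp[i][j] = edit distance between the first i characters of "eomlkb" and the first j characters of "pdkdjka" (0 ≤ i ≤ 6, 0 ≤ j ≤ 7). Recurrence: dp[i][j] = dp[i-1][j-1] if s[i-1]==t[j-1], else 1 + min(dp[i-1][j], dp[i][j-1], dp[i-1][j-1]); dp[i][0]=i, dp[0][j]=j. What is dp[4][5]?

   ''  p  d  k  d  j  k  a
''  0  1  2  3  4  5  6  7
 e  1  1  2  3  4  5  6  7
 o  2  2  2  3  4  5  6  7
 m  3  3  3  3  4  5  6  7
 l  4  4  4  4  4  5  6  7
 k  5  5  5  4  5  5  5  6
 b  6  6  6  5  5  6  6  6

5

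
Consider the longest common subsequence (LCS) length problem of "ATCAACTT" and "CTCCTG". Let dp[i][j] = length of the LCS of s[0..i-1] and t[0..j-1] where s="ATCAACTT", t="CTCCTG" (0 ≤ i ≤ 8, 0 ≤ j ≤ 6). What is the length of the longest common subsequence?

   ''  C  T  C  C  T  G
''  0  0  0  0  0  0  0
 A  0  0  0  0  0  0  0
 T  0  0  1  1  1  1  1
 C  0  1  1  2  2  2  2
 A  0  1  1  2  2  2  2
 A  0  1  1  2  2  2  2
 C  0  1  1  2  3  3  3
 T  0  1  2  2  3  4  4
 T  0  1  2  2  3  4  4

4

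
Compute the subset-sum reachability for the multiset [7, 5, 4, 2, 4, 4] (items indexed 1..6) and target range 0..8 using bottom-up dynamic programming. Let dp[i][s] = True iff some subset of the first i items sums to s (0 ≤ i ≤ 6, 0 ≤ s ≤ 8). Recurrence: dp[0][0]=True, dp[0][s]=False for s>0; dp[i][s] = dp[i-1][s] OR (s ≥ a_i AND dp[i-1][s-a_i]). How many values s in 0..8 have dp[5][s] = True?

i\s   0   1   2   3   4   5   6   7   8
  0   T   F   F   F   F   F   F   F   F
  1   T   F   F   F   F   F   F   T   F
  2   T   F   F   F   F   T   F   T   F
  3   T   F   F   F   T   T   F   T   F
  4   T   F   T   F   T   T   T   T   F
  5   T   F   T   F   T   T   T   T   T
  6   T   F   T   F   T   T   T   T   T

7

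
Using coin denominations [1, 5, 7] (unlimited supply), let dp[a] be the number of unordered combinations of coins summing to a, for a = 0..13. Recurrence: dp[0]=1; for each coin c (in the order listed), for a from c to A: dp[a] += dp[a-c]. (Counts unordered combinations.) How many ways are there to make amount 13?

5

after  coin     0     1     2     3     4     5     6     7     8     9    10    11    12    13
          1     1     1     1     1     1     1     1     1     1     1     1     1     1     1
          5     1     1     1     1     1     2     2     2     2     2     3     3     3     3
          7     1     1     1     1     1     2     2     3     3     3     4     4     5     5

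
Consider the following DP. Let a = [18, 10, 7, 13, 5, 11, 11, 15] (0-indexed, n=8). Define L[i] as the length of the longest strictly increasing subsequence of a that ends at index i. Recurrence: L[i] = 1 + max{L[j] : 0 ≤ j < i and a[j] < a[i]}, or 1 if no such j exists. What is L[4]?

   i    0    1    2    3    4    5    6    7
a[i]   18   10    7   13    5   11   11   15
L[i]    1    1    1    2    1    2    2    3

1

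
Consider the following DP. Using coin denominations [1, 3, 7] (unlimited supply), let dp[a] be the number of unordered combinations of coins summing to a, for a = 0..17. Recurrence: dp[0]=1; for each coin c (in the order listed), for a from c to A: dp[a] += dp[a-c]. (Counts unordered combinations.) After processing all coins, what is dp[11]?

6

after  coin     0     1     2     3     4     5     6     7     8     9    10    11    12    13    14    15    16    17
          1     1     1     1     1     1     1     1     1     1     1     1     1     1     1     1     1     1     1
          3     1     1     1     2     2     2     3     3     3     4     4     4     5     5     5     6     6     6
          7     1     1     1     2     2     2     3     4     4     5     6     6     7     8     9    10    11    12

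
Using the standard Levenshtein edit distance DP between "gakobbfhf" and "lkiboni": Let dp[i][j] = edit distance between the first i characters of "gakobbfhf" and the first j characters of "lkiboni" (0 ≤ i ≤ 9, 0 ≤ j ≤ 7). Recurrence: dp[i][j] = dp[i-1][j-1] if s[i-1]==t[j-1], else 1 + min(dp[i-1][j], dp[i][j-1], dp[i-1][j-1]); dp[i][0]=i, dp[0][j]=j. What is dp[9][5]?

   ''  l  k  i  b  o  n  i
''  0  1  2  3  4  5  6  7
 g  1  1  2  3  4  5  6  7
 a  2  2  2  3  4  5  6  7
 k  3  3  2  3  4  5  6  7
 o  4  4  3  3  4  4  5  6
 b  5  5  4  4  3  4  5  6
 b  6  6  5  5  4  4  5  6
 f  7  7  6  6  5  5  5  6
 h  8  8  7  7  6  6  6  6
 f  9  9  8  8  7  7  7  7

7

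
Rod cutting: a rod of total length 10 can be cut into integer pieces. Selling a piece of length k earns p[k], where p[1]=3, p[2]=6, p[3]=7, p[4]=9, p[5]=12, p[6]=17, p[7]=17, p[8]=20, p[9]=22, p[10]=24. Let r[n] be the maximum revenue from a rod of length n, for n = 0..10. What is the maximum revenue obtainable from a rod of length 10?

30

   n    0    1    2    3    4    5    6    7    8    9   10
r[n]    0    3    6    9   12   15   18   21   24   27   30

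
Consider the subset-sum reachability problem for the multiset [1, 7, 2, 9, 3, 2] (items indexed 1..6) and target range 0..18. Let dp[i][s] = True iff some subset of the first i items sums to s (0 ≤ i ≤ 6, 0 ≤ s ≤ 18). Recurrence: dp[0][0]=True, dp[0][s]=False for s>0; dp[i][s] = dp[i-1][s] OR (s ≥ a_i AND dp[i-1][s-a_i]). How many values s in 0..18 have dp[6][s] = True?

i\s   0   1   2   3   4   5   6   7   8   9  10  11  12  13  14  15  16  17  18
  0   T   F   F   F   F   F   F   F   F   F   F   F   F   F   F   F   F   F   F
  1   T   T   F   F   F   F   F   F   F   F   F   F   F   F   F   F   F   F   F
  2   T   T   F   F   F   F   F   T   T   F   F   F   F   F   F   F   F   F   F
  3   T   T   T   T   F   F   F   T   T   T   T   F   F   F   F   F   F   F   F
  4   T   T   T   T   F   F   F   T   T   T   T   T   T   F   F   F   T   T   T
  5   T   T   T   T   T   T   T   T   T   T   T   T   T   T   T   T   T   T   T
  6   T   T   T   T   T   T   T   T   T   T   T   T   T   T   T   T   T   T   T

19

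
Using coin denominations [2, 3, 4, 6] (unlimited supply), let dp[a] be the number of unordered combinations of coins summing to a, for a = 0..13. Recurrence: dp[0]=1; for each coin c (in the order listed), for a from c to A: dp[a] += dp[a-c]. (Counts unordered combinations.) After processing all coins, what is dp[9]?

4

after  coin     0     1     2     3     4     5     6     7     8     9    10    11    12    13
          2     1     0     1     0     1     0     1     0     1     0     1     0     1     0
          3     1     0     1     1     1     1     2     1     2     2     2     2     3     2
          4     1     0     1     1     2     1     3     2     4     3     5     4     7     5
          6     1     0     1     1     2     1     4     2     5     4     7     5    11     7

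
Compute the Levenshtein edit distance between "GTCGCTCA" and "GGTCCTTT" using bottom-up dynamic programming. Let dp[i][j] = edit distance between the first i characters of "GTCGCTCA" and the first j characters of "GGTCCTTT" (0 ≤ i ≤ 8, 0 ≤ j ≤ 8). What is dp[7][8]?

4

   ''  G  G  T  C  C  T  T  T
''  0  1  2  3  4  5  6  7  8
 G  1  0  1  2  3  4  5  6  7
 T  2  1  1  1  2  3  4  5  6
 C  3  2  2  2  1  2  3  4  5
 G  4  3  2  3  2  2  3  4  5
 C  5  4  3  3  3  2  3  4  5
 T  6  5  4  3  4  3  2  3  4
 C  7  6  5  4  3  4  3  3  4
 A  8  7  6  5  4  4  4  4  4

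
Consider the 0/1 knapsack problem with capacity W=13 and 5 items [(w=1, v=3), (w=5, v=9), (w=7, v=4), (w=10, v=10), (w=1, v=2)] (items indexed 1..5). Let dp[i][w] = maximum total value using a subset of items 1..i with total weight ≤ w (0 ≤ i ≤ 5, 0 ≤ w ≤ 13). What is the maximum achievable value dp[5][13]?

16

i\w   0   1   2   3   4   5   6   7   8   9  10  11  12  13
  0   0   0   0   0   0   0   0   0   0   0   0   0   0   0
  1   0   3   3   3   3   3   3   3   3   3   3   3   3   3
  2   0   3   3   3   3   9  12  12  12  12  12  12  12  12
  3   0   3   3   3   3   9  12  12  12  12  12  12  13  16
  4   0   3   3   3   3   9  12  12  12  12  12  13  13  16
  5   0   3   5   5   5   9  12  14  14  14  14  14  15  16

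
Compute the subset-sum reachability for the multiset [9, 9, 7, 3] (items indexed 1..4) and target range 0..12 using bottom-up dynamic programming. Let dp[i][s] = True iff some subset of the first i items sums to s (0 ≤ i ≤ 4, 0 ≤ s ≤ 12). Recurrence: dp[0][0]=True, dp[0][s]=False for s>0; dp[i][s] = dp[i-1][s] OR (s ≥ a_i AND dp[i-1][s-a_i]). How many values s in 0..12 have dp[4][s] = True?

i\s   0   1   2   3   4   5   6   7   8   9  10  11  12
  0   T   F   F   F   F   F   F   F   F   F   F   F   F
  1   T   F   F   F   F   F   F   F   F   T   F   F   F
  2   T   F   F   F   F   F   F   F   F   T   F   F   F
  3   T   F   F   F   F   F   F   T   F   T   F   F   F
  4   T   F   F   T   F   F   F   T   F   T   T   F   T

6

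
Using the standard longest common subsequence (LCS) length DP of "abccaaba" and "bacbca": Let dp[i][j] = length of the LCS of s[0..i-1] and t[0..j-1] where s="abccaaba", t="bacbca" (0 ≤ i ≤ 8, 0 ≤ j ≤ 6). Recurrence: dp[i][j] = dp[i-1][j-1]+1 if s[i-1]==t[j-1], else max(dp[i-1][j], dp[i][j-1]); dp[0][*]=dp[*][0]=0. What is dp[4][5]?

3

   ''  b  a  c  b  c  a
''  0  0  0  0  0  0  0
 a  0  0  1  1  1  1  1
 b  0  1  1  1  2  2  2
 c  0  1  1  2  2  3  3
 c  0  1  1  2  2  3  3
 a  0  1  2  2  2  3  4
 a  0  1  2  2  2  3  4
 b  0  1  2  2  3  3  4
 a  0  1  2  2  3  3  4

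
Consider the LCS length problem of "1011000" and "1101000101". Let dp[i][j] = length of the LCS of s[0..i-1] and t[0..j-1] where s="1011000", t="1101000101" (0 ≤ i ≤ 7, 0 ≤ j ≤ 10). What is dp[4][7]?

3

   ''  1  1  0  1  0  0  0  1  0  1
''  0  0  0  0  0  0  0  0  0  0  0
 1  0  1  1  1  1  1  1  1  1  1  1
 0  0  1  1  2  2  2  2  2  2  2  2
 1  0  1  2  2  3  3  3  3  3  3  3
 1  0  1  2  2  3  3  3  3  4  4  4
 0  0  1  2  3  3  4  4  4  4  5  5
 0  0  1  2  3  3  4  5  5  5  5  5
 0  0  1  2  3  3  4  5  6  6  6  6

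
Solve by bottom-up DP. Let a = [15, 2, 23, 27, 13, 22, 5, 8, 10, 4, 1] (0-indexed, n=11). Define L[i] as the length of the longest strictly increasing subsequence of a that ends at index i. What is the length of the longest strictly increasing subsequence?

4

   i    0    1    2    3    4    5    6    7    8    9   10
a[i]   15    2   23   27   13   22    5    8   10    4    1
L[i]    1    1    2    3    2    3    2    3    4    2    1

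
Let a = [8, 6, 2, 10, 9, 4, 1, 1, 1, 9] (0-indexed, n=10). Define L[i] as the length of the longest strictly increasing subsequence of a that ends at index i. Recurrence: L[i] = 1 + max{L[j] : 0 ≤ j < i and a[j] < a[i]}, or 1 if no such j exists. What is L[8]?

1

   i    0    1    2    3    4    5    6    7    8    9
a[i]    8    6    2   10    9    4    1    1    1    9
L[i]    1    1    1    2    2    2    1    1    1    3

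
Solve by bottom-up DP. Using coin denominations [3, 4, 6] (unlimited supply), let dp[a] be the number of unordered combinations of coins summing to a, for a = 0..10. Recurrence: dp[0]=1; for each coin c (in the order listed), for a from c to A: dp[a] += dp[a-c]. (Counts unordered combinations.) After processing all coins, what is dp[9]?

after  coin     0     1     2     3     4     5     6     7     8     9    10
          3     1     0     0     1     0     0     1     0     0     1     0
          4     1     0     0     1     1     0     1     1     1     1     1
          6     1     0     0     1     1     0     2     1     1     2     2

2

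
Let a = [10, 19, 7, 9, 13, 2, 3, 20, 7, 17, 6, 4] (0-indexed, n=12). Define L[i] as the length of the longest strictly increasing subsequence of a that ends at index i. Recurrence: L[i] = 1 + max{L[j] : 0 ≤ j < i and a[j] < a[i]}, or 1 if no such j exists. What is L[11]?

3

   i    0    1    2    3    4    5    6    7    8    9   10   11
a[i]   10   19    7    9   13    2    3   20    7   17    6    4
L[i]    1    2    1    2    3    1    2    4    3    4    3    3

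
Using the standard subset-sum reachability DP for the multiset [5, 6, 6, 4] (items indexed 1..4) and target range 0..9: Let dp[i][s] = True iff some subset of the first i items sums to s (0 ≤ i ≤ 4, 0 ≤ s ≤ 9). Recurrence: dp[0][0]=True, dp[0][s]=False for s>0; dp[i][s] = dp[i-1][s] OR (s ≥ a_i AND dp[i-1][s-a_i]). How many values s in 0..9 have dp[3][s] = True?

3

i\s   0   1   2   3   4   5   6   7   8   9
  0   T   F   F   F   F   F   F   F   F   F
  1   T   F   F   F   F   T   F   F   F   F
  2   T   F   F   F   F   T   T   F   F   F
  3   T   F   F   F   F   T   T   F   F   F
  4   T   F   F   F   T   T   T   F   F   T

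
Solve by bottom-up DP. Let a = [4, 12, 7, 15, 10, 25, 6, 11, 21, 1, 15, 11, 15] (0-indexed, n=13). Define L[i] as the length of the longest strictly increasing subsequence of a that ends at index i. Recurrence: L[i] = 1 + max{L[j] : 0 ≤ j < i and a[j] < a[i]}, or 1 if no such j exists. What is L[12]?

5

   i    0    1    2    3    4    5    6    7    8    9   10   11   12
a[i]    4   12    7   15   10   25    6   11   21    1   15   11   15
L[i]    1    2    2    3    3    4    2    4    5    1    5    4    5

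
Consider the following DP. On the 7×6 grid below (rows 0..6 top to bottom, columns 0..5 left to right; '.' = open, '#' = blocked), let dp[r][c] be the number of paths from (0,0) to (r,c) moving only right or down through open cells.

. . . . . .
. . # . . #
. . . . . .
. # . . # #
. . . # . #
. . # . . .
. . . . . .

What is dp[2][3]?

4

r\c   0   1   2   3   4   5
  0   1   1   1   1   1   1
  1   1   2   0   1   2   0
  2   1   3   3   4   6   6
  3   1   0   3   7   0   0
  4   1   1   4   0   0   0
  5   1   2   0   0   0   0
  6   1   3   3   3   3   3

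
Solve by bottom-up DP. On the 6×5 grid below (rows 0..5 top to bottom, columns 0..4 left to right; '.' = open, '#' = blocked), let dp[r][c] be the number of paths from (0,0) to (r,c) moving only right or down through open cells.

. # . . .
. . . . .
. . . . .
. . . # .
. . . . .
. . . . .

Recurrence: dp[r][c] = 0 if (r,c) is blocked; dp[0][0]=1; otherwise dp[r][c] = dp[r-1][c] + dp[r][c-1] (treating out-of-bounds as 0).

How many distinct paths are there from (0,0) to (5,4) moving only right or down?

r\c   0   1   2   3   4
  0   1   0   0   0   0
  1   1   1   1   1   1
  2   1   2   3   4   5
  3   1   3   6   0   5
  4   1   4  10  10  15
  5   1   5  15  25  40

40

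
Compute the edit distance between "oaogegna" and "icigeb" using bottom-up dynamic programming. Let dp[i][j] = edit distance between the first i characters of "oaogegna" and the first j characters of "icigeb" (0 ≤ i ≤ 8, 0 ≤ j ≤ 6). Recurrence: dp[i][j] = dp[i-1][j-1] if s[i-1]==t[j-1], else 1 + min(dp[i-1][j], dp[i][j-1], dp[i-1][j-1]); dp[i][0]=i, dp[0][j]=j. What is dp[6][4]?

5

   ''  i  c  i  g  e  b
''  0  1  2  3  4  5  6
 o  1  1  2  3  4  5  6
 a  2  2  2  3  4  5  6
 o  3  3  3  3  4  5  6
 g  4  4  4  4  3  4  5
 e  5  5  5  5  4  3  4
 g  6  6  6  6  5  4  4
 n  7  7  7  7  6  5  5
 a  8  8  8  8  7  6  6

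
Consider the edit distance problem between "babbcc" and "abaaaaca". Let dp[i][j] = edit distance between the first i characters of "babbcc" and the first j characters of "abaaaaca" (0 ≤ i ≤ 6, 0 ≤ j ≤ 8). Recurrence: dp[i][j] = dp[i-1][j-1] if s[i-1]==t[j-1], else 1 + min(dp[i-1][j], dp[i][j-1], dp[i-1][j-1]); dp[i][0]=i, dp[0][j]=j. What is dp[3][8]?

   ''  a  b  a  a  a  a  c  a
''  0  1  2  3  4  5  6  7  8
 b  1  1  1  2  3  4  5  6  7
 a  2  1  2  1  2  3  4  5  6
 b  3  2  1  2  2  3  4  5  6
 b  4  3  2  2  3  3  4  5  6
 c  5  4  3  3  3  4  4  4  5
 c  6  5  4  4  4  4  5  4  5

6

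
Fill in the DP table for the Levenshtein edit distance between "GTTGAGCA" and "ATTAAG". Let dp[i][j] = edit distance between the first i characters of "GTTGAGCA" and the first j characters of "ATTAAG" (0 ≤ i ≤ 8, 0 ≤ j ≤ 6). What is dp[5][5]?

   ''  A  T  T  A  A  G
''  0  1  2  3  4  5  6
 G  1  1  2  3  4  5  5
 T  2  2  1  2  3  4  5
 T  3  3  2  1  2  3  4
 G  4  4  3  2  2  3  3
 A  5  4  4  3  2  2  3
 G  6  5  5  4  3  3  2
 C  7  6  6  5  4  4  3
 A  8  7  7  6  5  4  4

2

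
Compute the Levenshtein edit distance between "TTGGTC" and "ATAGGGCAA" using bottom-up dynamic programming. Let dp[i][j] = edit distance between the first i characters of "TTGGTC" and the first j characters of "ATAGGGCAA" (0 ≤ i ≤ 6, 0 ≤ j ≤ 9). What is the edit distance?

   ''  A  T  A  G  G  G  C  A  A
''  0  1  2  3  4  5  6  7  8  9
 T  1  1  1  2  3  4  5  6  7  8
 T  2  2  1  2  3  4  5  6  7  8
 G  3  3  2  2  2  3  4  5  6  7
 G  4  4  3  3  2  2  3  4  5  6
 T  5  5  4  4  3  3  3  4  5  6
 C  6  6  5  5  4  4  4  3  4  5

5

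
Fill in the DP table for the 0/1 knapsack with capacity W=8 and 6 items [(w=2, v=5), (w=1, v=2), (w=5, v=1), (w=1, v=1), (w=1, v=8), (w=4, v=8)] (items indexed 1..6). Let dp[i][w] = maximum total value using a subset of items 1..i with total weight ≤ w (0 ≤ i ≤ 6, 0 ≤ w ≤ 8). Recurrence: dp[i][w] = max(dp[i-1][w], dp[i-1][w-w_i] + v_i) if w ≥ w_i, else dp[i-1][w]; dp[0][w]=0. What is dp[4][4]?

i\w   0   1   2   3   4   5   6   7   8
  0   0   0   0   0   0   0   0   0   0
  1   0   0   5   5   5   5   5   5   5
  2   0   2   5   7   7   7   7   7   7
  3   0   2   5   7   7   7   7   7   8
  4   0   2   5   7   8   8   8   8   8
  5   0   8  10  13  15  16  16  16  16
  6   0   8  10  13  15  16  18  21  23

8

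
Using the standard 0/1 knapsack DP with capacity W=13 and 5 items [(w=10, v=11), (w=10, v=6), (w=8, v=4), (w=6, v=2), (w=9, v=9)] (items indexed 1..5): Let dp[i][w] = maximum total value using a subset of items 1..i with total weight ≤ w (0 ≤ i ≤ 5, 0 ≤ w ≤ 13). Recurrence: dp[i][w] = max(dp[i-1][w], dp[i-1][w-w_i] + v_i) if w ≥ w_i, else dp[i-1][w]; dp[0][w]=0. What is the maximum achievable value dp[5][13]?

11

i\w   0   1   2   3   4   5   6   7   8   9  10  11  12  13
  0   0   0   0   0   0   0   0   0   0   0   0   0   0   0
  1   0   0   0   0   0   0   0   0   0   0  11  11  11  11
  2   0   0   0   0   0   0   0   0   0   0  11  11  11  11
  3   0   0   0   0   0   0   0   0   4   4  11  11  11  11
  4   0   0   0   0   0   0   2   2   4   4  11  11  11  11
  5   0   0   0   0   0   0   2   2   4   9  11  11  11  11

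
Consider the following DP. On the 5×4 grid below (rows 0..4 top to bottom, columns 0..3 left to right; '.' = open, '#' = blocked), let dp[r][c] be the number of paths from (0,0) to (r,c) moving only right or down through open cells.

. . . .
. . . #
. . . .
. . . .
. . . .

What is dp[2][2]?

r\c   0   1   2   3
  0   1   1   1   1
  1   1   2   3   0
  2   1   3   6   6
  3   1   4  10  16
  4   1   5  15  31

6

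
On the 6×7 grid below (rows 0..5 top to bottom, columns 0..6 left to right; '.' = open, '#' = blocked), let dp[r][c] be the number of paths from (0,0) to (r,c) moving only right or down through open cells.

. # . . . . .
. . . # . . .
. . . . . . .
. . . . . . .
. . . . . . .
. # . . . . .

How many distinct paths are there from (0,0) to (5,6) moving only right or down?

r\c   0   1   2   3   4   5   6
  0   1   0   0   0   0   0   0
  1   1   1   1   0   0   0   0
  2   1   2   3   3   3   3   3
  3   1   3   6   9  12  15  18
  4   1   4  10  19  31  46  64
  5   1   0  10  29  60 106 170

170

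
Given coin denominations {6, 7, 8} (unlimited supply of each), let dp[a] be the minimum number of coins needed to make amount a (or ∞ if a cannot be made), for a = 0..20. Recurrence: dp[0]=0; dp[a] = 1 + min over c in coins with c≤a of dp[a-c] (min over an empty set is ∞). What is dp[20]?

 a  0  1  2  3  4  5  6  7  8  9 10 11 12 13 14 15 16 17 18 19 20
dp  0  -  -  -  -  -  1  1  1  -  -  -  2  2  2  2  2  -  3  3  3
(- denotes ∞ / unreachable)

3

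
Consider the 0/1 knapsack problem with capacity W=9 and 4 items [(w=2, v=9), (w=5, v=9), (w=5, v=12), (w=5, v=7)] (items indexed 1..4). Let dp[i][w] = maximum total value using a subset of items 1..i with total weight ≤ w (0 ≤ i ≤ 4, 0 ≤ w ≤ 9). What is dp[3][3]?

i\w   0   1   2   3   4   5   6   7   8   9
  0   0   0   0   0   0   0   0   0   0   0
  1   0   0   9   9   9   9   9   9   9   9
  2   0   0   9   9   9   9   9  18  18  18
  3   0   0   9   9   9  12  12  21  21  21
  4   0   0   9   9   9  12  12  21  21  21

9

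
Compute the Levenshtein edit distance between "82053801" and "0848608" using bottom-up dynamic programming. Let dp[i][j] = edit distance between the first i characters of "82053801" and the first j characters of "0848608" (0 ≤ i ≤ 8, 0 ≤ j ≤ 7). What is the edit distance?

   ''  0  8  4  8  6  0  8
''  0  1  2  3  4  5  6  7
 8  1  1  1  2  3  4  5  6
 2  2  2  2  2  3  4  5  6
 0  3  2  3  3  3  4  4  5
 5  4  3  3  4  4  4  5  5
 3  5  4  4  4  5  5  5  6
 8  6  5  4  5  4  5  6  5
 0  7  6  5  5  5  5  5  6
 1  8  7  6  6  6  6  6  6

6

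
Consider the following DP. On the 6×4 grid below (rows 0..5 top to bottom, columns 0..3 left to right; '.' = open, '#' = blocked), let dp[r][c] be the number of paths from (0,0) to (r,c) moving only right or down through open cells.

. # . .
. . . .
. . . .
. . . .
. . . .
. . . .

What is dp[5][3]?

r\c   0   1   2   3
  0   1   0   0   0
  1   1   1   1   1
  2   1   2   3   4
  3   1   3   6  10
  4   1   4  10  20
  5   1   5  15  35

35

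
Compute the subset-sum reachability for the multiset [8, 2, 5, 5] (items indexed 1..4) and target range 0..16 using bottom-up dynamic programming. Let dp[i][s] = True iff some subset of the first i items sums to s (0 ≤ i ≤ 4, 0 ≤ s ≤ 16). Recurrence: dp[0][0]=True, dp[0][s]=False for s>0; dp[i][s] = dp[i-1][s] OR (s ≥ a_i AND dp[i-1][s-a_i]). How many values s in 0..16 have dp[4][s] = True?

i\s   0   1   2   3   4   5   6   7   8   9  10  11  12  13  14  15  16
  0   T   F   F   F   F   F   F   F   F   F   F   F   F   F   F   F   F
  1   T   F   F   F   F   F   F   F   T   F   F   F   F   F   F   F   F
  2   T   F   T   F   F   F   F   F   T   F   T   F   F   F   F   F   F
  3   T   F   T   F   F   T   F   T   T   F   T   F   F   T   F   T   F
  4   T   F   T   F   F   T   F   T   T   F   T   F   T   T   F   T   F

9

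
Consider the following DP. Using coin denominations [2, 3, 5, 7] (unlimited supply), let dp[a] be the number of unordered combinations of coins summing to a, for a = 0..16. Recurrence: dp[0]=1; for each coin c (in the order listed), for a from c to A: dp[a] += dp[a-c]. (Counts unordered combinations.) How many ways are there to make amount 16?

after  coin     0     1     2     3     4     5     6     7     8     9    10    11    12    13    14    15    16
          2     1     0     1     0     1     0     1     0     1     0     1     0     1     0     1     0     1
          3     1     0     1     1     1     1     2     1     2     2     2     2     3     2     3     3     3
          5     1     0     1     1     1     2     2     2     3     3     4     4     5     5     6     7     7
          7     1     0     1     1     1     2     2     3     3     4     5     5     7     7     9    10    11

11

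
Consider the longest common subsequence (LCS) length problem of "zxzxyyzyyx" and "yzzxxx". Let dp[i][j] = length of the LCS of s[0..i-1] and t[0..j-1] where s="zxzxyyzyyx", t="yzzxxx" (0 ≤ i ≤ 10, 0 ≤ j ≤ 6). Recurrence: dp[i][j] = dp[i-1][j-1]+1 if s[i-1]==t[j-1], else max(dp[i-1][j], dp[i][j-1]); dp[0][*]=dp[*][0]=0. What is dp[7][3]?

2

   ''  y  z  z  x  x  x
''  0  0  0  0  0  0  0
 z  0  0  1  1  1  1  1
 x  0  0  1  1  2  2  2
 z  0  0  1  2  2  2  2
 x  0  0  1  2  3  3  3
 y  0  1  1  2  3  3  3
 y  0  1  1  2  3  3  3
 z  0  1  2  2  3  3  3
 y  0  1  2  2  3  3  3
 y  0  1  2  2  3  3  3
 x  0  1  2  2  3  4  4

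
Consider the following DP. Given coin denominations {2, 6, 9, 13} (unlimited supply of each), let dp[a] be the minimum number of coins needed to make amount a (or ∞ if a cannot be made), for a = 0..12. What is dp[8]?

 a  0  1  2  3  4  5  6  7  8  9 10 11 12
dp  0  -  1  -  2  -  1  -  2  1  3  2  2
(- denotes ∞ / unreachable)

2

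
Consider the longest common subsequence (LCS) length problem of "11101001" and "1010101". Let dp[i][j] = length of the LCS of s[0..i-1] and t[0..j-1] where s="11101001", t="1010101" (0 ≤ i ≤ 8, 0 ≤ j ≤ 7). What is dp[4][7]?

4

   ''  1  0  1  0  1  0  1
''  0  0  0  0  0  0  0  0
 1  0  1  1  1  1  1  1  1
 1  0  1  1  2  2  2  2  2
 1  0  1  1  2  2  3  3  3
 0  0  1  2  2  3  3  4  4
 1  0  1  2  3  3  4  4  5
 0  0  1  2  3  4  4  5  5
 0  0  1  2  3  4  4  5  5
 1  0  1  2  3  4  5  5  6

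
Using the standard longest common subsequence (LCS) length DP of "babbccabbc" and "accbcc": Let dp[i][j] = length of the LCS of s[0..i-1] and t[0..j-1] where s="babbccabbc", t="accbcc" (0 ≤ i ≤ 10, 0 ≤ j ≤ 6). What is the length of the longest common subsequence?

5

   ''  a  c  c  b  c  c
''  0  0  0  0  0  0  0
 b  0  0  0  0  1  1  1
 a  0  1  1  1  1  1  1
 b  0  1  1  1  2  2  2
 b  0  1  1  1  2  2  2
 c  0  1  2  2  2  3  3
 c  0  1  2  3  3  3  4
 a  0  1  2  3  3  3  4
 b  0  1  2  3  4  4  4
 b  0  1  2  3  4  4  4
 c  0  1  2  3  4  5  5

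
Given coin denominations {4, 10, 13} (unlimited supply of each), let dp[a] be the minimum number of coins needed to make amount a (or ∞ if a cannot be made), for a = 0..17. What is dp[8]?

 a  0  1  2  3  4  5  6  7  8  9 10 11 12 13 14 15 16 17
dp  0  -  -  -  1  -  -  -  2  -  1  -  3  1  2  -  4  2
(- denotes ∞ / unreachable)

2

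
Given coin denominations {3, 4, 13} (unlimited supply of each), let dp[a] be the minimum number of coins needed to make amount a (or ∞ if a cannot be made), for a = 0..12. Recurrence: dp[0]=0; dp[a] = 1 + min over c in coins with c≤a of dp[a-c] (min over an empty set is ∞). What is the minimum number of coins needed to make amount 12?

 a  0  1  2  3  4  5  6  7  8  9 10 11 12
dp  0  -  -  1  1  -  2  2  2  3  3  3  3
(- denotes ∞ / unreachable)

3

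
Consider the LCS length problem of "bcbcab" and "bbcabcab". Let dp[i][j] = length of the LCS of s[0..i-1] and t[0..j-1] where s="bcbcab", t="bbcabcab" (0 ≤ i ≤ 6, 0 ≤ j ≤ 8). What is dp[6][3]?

3

   ''  b  b  c  a  b  c  a  b
''  0  0  0  0  0  0  0  0  0
 b  0  1  1  1  1  1  1  1  1
 c  0  1  1  2  2  2  2  2  2
 b  0  1  2  2  2  3  3  3  3
 c  0  1  2  3  3  3  4  4  4
 a  0  1  2  3  4  4  4  5  5
 b  0  1  2  3  4  5  5  5  6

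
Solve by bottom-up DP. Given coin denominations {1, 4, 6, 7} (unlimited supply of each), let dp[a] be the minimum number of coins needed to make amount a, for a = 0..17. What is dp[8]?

 a  0  1  2  3  4  5  6  7  8  9 10 11 12 13 14 15 16 17
dp  0  1  2  3  1  2  1  1  2  3  2  2  2  2  2  3  3  3

2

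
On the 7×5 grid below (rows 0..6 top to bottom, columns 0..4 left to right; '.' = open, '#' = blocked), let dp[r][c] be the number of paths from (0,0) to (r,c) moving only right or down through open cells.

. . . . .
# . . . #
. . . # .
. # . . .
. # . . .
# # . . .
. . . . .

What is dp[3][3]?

3

r\c   0   1   2   3   4
  0   1   1   1   1   1
  1   0   1   2   3   0
  2   0   1   3   0   0
  3   0   0   3   3   3
  4   0   0   3   6   9
  5   0   0   3   9  18
  6   0   0   3  12  30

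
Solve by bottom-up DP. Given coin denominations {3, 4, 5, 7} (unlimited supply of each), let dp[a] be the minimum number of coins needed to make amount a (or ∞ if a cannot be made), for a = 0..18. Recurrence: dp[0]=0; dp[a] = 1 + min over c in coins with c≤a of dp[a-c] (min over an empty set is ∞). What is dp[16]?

 a  0  1  2  3  4  5  6  7  8  9 10 11 12 13 14 15 16 17 18
dp  0  -  -  1  1  1  2  1  2  2  2  2  2  3  2  3  3  3  3
(- denotes ∞ / unreachable)

3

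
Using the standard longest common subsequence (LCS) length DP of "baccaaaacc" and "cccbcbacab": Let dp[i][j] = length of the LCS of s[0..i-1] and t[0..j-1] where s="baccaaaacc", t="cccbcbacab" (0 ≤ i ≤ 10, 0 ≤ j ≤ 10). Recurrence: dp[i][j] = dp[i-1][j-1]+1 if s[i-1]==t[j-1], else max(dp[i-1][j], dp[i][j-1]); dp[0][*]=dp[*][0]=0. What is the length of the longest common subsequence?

4

   ''  c  c  c  b  c  b  a  c  a  b
''  0  0  0  0  0  0  0  0  0  0  0
 b  0  0  0  0  1  1  1  1  1  1  1
 a  0  0  0  0  1  1  1  2  2  2  2
 c  0  1  1  1  1  2  2  2  3  3  3
 c  0  1  2  2  2  2  2  2  3  3  3
 a  0  1  2  2  2  2  2  3  3  4  4
 a  0  1  2  2  2  2  2  3  3  4  4
 a  0  1  2  2  2  2  2  3  3  4  4
 a  0  1  2  2  2  2  2  3  3  4  4
 c  0  1  2  3  3  3  3  3  4  4  4
 c  0  1  2  3  3  4  4  4  4  4  4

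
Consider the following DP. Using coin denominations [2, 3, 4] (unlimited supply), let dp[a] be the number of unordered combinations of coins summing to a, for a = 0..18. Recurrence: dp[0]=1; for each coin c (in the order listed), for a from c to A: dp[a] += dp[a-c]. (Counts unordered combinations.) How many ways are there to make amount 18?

12

after  coin     0     1     2     3     4     5     6     7     8     9    10    11    12    13    14    15    16    17    18
          2     1     0     1     0     1     0     1     0     1     0     1     0     1     0     1     0     1     0     1
          3     1     0     1     1     1     1     2     1     2     2     2     2     3     2     3     3     3     3     4
          4     1     0     1     1     2     1     3     2     4     3     5     4     7     5     8     7    10     8    12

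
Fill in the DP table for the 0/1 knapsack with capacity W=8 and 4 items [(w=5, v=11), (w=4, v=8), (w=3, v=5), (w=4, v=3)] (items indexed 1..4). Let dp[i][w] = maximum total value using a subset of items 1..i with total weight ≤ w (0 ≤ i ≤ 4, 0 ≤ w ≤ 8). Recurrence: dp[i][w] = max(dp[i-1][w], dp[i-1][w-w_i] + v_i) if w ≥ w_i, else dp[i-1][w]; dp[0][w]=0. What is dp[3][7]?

i\w   0   1   2   3   4   5   6   7   8
  0   0   0   0   0   0   0   0   0   0
  1   0   0   0   0   0  11  11  11  11
  2   0   0   0   0   8  11  11  11  11
  3   0   0   0   5   8  11  11  13  16
  4   0   0   0   5   8  11  11  13  16

13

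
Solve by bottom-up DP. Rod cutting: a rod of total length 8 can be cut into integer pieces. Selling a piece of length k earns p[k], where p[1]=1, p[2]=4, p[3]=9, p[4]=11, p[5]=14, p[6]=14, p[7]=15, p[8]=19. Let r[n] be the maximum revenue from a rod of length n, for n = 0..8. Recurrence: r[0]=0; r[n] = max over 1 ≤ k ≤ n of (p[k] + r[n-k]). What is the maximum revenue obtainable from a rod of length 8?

   n    0    1    2    3    4    5    6    7    8
r[n]    0    1    4    9   11   14   18   20   23

23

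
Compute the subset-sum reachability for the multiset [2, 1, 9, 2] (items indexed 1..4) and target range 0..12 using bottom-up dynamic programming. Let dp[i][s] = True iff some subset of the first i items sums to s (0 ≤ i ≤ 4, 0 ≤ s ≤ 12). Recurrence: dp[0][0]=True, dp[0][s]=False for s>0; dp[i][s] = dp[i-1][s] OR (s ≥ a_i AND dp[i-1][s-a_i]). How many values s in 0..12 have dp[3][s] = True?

8

i\s   0   1   2   3   4   5   6   7   8   9  10  11  12
  0   T   F   F   F   F   F   F   F   F   F   F   F   F
  1   T   F   T   F   F   F   F   F   F   F   F   F   F
  2   T   T   T   T   F   F   F   F   F   F   F   F   F
  3   T   T   T   T   F   F   F   F   F   T   T   T   T
  4   T   T   T   T   T   T   F   F   F   T   T   T   T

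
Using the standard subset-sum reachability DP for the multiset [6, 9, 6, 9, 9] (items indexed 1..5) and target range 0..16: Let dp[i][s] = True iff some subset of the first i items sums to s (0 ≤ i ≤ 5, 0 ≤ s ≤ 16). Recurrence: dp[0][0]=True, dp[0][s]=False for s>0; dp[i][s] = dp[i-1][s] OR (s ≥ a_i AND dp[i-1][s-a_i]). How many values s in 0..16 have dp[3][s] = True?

i\s   0   1   2   3   4   5   6   7   8   9  10  11  12  13  14  15  16
  0   T   F   F   F   F   F   F   F   F   F   F   F   F   F   F   F   F
  1   T   F   F   F   F   F   T   F   F   F   F   F   F   F   F   F   F
  2   T   F   F   F   F   F   T   F   F   T   F   F   F   F   F   T   F
  3   T   F   F   F   F   F   T   F   F   T   F   F   T   F   F   T   F
  4   T   F   F   F   F   F   T   F   F   T   F   F   T   F   F   T   F
  5   T   F   F   F   F   F   T   F   F   T   F   F   T   F   F   T   F

5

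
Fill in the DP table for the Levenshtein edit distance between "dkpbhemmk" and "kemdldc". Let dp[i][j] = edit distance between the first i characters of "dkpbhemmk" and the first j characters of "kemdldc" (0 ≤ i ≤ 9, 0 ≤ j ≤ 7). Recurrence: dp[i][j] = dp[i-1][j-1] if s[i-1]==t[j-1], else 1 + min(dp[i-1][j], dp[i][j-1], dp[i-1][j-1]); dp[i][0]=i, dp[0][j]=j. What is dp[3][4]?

4

   ''  k  e  m  d  l  d  c
''  0  1  2  3  4  5  6  7
 d  1  1  2  3  3  4  5  6
 k  2  1  2  3  4  4  5  6
 p  3  2  2  3  4  5  5  6
 b  4  3  3  3  4  5  6  6
 h  5  4  4  4  4  5  6  7
 e  6  5  4  5  5  5  6  7
 m  7  6  5  4  5  6  6  7
 m  8  7  6  5  5  6  7  7
 k  9  8  7  6  6  6  7  8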